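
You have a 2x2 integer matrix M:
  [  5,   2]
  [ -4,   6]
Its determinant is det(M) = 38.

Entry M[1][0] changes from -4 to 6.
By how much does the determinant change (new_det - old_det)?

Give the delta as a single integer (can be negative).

Cofactor C_10 = -2
Entry delta = 6 - -4 = 10
Det delta = entry_delta * cofactor = 10 * -2 = -20

Answer: -20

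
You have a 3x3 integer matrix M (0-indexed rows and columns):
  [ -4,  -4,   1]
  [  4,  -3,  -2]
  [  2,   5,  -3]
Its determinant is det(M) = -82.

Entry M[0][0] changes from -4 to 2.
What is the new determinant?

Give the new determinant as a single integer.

Answer: 32

Derivation:
det is linear in row 0: changing M[0][0] by delta changes det by delta * cofactor(0,0).
Cofactor C_00 = (-1)^(0+0) * minor(0,0) = 19
Entry delta = 2 - -4 = 6
Det delta = 6 * 19 = 114
New det = -82 + 114 = 32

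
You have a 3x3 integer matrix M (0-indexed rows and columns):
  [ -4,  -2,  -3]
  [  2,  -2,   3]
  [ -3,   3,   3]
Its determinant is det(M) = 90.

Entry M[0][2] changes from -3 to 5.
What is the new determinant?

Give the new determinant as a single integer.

Answer: 90

Derivation:
det is linear in row 0: changing M[0][2] by delta changes det by delta * cofactor(0,2).
Cofactor C_02 = (-1)^(0+2) * minor(0,2) = 0
Entry delta = 5 - -3 = 8
Det delta = 8 * 0 = 0
New det = 90 + 0 = 90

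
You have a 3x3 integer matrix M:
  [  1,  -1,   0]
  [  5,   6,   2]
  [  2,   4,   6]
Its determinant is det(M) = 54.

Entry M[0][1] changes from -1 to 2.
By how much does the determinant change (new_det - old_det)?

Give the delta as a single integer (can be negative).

Cofactor C_01 = -26
Entry delta = 2 - -1 = 3
Det delta = entry_delta * cofactor = 3 * -26 = -78

Answer: -78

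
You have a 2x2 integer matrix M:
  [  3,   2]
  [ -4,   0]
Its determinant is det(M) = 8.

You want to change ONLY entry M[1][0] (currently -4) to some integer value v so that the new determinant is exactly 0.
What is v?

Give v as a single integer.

Answer: 0

Derivation:
det is linear in entry M[1][0]: det = old_det + (v - -4) * C_10
Cofactor C_10 = -2
Want det = 0: 8 + (v - -4) * -2 = 0
  (v - -4) = -8 / -2 = 4
  v = -4 + (4) = 0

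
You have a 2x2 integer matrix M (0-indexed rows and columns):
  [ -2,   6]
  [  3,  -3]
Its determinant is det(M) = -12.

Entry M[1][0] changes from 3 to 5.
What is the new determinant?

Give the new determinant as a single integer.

Answer: -24

Derivation:
det is linear in row 1: changing M[1][0] by delta changes det by delta * cofactor(1,0).
Cofactor C_10 = (-1)^(1+0) * minor(1,0) = -6
Entry delta = 5 - 3 = 2
Det delta = 2 * -6 = -12
New det = -12 + -12 = -24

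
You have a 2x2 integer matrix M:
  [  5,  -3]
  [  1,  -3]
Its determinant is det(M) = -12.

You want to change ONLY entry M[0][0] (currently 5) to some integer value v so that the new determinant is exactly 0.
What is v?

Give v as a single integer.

det is linear in entry M[0][0]: det = old_det + (v - 5) * C_00
Cofactor C_00 = -3
Want det = 0: -12 + (v - 5) * -3 = 0
  (v - 5) = 12 / -3 = -4
  v = 5 + (-4) = 1

Answer: 1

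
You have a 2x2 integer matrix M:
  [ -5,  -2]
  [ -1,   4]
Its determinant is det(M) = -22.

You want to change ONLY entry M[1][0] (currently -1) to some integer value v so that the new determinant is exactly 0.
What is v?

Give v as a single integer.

det is linear in entry M[1][0]: det = old_det + (v - -1) * C_10
Cofactor C_10 = 2
Want det = 0: -22 + (v - -1) * 2 = 0
  (v - -1) = 22 / 2 = 11
  v = -1 + (11) = 10

Answer: 10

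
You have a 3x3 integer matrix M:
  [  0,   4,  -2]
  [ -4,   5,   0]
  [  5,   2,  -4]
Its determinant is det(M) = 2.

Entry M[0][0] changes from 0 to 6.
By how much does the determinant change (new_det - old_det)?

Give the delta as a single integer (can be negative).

Answer: -120

Derivation:
Cofactor C_00 = -20
Entry delta = 6 - 0 = 6
Det delta = entry_delta * cofactor = 6 * -20 = -120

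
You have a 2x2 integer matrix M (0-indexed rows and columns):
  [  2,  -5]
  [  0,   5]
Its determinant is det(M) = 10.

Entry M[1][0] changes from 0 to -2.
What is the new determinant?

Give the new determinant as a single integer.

Answer: 0

Derivation:
det is linear in row 1: changing M[1][0] by delta changes det by delta * cofactor(1,0).
Cofactor C_10 = (-1)^(1+0) * minor(1,0) = 5
Entry delta = -2 - 0 = -2
Det delta = -2 * 5 = -10
New det = 10 + -10 = 0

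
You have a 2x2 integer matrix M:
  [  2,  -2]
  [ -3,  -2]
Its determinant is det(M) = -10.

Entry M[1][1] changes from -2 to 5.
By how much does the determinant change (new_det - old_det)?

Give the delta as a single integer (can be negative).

Answer: 14

Derivation:
Cofactor C_11 = 2
Entry delta = 5 - -2 = 7
Det delta = entry_delta * cofactor = 7 * 2 = 14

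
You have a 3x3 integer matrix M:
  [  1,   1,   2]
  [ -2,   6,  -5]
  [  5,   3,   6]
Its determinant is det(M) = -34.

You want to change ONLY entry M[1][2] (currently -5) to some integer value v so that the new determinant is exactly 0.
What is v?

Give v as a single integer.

Answer: 12

Derivation:
det is linear in entry M[1][2]: det = old_det + (v - -5) * C_12
Cofactor C_12 = 2
Want det = 0: -34 + (v - -5) * 2 = 0
  (v - -5) = 34 / 2 = 17
  v = -5 + (17) = 12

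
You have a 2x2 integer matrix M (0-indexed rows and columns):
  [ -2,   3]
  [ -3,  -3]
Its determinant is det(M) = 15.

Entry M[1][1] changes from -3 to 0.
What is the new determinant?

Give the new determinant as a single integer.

Answer: 9

Derivation:
det is linear in row 1: changing M[1][1] by delta changes det by delta * cofactor(1,1).
Cofactor C_11 = (-1)^(1+1) * minor(1,1) = -2
Entry delta = 0 - -3 = 3
Det delta = 3 * -2 = -6
New det = 15 + -6 = 9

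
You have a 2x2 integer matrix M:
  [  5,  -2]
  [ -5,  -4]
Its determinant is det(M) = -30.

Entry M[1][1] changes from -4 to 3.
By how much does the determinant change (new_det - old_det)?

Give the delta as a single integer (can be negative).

Answer: 35

Derivation:
Cofactor C_11 = 5
Entry delta = 3 - -4 = 7
Det delta = entry_delta * cofactor = 7 * 5 = 35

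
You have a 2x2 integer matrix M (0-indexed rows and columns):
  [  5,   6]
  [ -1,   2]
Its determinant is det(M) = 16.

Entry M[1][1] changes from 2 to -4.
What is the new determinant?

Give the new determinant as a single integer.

det is linear in row 1: changing M[1][1] by delta changes det by delta * cofactor(1,1).
Cofactor C_11 = (-1)^(1+1) * minor(1,1) = 5
Entry delta = -4 - 2 = -6
Det delta = -6 * 5 = -30
New det = 16 + -30 = -14

Answer: -14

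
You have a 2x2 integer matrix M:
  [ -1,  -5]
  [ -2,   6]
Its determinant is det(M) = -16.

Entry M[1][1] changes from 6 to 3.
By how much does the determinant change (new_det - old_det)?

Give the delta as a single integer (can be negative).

Answer: 3

Derivation:
Cofactor C_11 = -1
Entry delta = 3 - 6 = -3
Det delta = entry_delta * cofactor = -3 * -1 = 3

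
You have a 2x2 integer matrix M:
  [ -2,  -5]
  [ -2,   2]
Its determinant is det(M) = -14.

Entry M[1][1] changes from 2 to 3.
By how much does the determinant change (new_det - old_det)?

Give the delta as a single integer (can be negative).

Answer: -2

Derivation:
Cofactor C_11 = -2
Entry delta = 3 - 2 = 1
Det delta = entry_delta * cofactor = 1 * -2 = -2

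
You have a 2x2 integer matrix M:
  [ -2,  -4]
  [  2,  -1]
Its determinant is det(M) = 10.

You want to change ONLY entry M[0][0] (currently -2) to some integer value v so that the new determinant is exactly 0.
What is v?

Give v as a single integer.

det is linear in entry M[0][0]: det = old_det + (v - -2) * C_00
Cofactor C_00 = -1
Want det = 0: 10 + (v - -2) * -1 = 0
  (v - -2) = -10 / -1 = 10
  v = -2 + (10) = 8

Answer: 8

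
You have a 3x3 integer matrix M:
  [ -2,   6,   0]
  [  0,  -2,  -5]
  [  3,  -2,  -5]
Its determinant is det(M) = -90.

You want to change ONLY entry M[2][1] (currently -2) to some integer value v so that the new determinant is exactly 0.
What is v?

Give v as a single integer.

det is linear in entry M[2][1]: det = old_det + (v - -2) * C_21
Cofactor C_21 = -10
Want det = 0: -90 + (v - -2) * -10 = 0
  (v - -2) = 90 / -10 = -9
  v = -2 + (-9) = -11

Answer: -11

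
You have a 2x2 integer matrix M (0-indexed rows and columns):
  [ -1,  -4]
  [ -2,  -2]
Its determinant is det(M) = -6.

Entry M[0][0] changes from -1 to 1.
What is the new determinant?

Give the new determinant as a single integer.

Answer: -10

Derivation:
det is linear in row 0: changing M[0][0] by delta changes det by delta * cofactor(0,0).
Cofactor C_00 = (-1)^(0+0) * minor(0,0) = -2
Entry delta = 1 - -1 = 2
Det delta = 2 * -2 = -4
New det = -6 + -4 = -10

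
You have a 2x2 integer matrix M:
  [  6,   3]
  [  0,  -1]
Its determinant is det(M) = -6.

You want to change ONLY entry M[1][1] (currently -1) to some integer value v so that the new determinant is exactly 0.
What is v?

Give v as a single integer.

Answer: 0

Derivation:
det is linear in entry M[1][1]: det = old_det + (v - -1) * C_11
Cofactor C_11 = 6
Want det = 0: -6 + (v - -1) * 6 = 0
  (v - -1) = 6 / 6 = 1
  v = -1 + (1) = 0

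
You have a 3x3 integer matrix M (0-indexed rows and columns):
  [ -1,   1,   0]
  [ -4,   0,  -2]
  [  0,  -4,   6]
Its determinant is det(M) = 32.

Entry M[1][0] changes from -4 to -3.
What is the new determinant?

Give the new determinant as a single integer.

Answer: 26

Derivation:
det is linear in row 1: changing M[1][0] by delta changes det by delta * cofactor(1,0).
Cofactor C_10 = (-1)^(1+0) * minor(1,0) = -6
Entry delta = -3 - -4 = 1
Det delta = 1 * -6 = -6
New det = 32 + -6 = 26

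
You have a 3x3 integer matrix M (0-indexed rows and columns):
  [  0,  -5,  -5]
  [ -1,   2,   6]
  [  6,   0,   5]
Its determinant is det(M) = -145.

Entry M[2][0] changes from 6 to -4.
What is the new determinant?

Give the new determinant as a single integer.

det is linear in row 2: changing M[2][0] by delta changes det by delta * cofactor(2,0).
Cofactor C_20 = (-1)^(2+0) * minor(2,0) = -20
Entry delta = -4 - 6 = -10
Det delta = -10 * -20 = 200
New det = -145 + 200 = 55

Answer: 55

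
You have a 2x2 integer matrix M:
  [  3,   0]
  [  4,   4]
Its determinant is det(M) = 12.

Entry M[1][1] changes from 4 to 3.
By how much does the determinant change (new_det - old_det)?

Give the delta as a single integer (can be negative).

Cofactor C_11 = 3
Entry delta = 3 - 4 = -1
Det delta = entry_delta * cofactor = -1 * 3 = -3

Answer: -3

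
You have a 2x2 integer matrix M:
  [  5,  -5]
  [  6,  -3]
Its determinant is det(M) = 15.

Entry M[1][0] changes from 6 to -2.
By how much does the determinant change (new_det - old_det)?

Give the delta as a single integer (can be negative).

Answer: -40

Derivation:
Cofactor C_10 = 5
Entry delta = -2 - 6 = -8
Det delta = entry_delta * cofactor = -8 * 5 = -40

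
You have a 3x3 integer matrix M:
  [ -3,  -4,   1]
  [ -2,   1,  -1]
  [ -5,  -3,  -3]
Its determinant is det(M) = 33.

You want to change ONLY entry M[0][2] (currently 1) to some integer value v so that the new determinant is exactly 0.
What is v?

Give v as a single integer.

det is linear in entry M[0][2]: det = old_det + (v - 1) * C_02
Cofactor C_02 = 11
Want det = 0: 33 + (v - 1) * 11 = 0
  (v - 1) = -33 / 11 = -3
  v = 1 + (-3) = -2

Answer: -2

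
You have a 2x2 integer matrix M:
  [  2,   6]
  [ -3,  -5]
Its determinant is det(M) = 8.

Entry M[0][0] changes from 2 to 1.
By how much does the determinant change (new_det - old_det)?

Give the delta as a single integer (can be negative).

Cofactor C_00 = -5
Entry delta = 1 - 2 = -1
Det delta = entry_delta * cofactor = -1 * -5 = 5

Answer: 5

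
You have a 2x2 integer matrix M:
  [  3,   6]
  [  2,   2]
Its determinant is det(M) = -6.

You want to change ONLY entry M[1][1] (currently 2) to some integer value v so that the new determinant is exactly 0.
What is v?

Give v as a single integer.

Answer: 4

Derivation:
det is linear in entry M[1][1]: det = old_det + (v - 2) * C_11
Cofactor C_11 = 3
Want det = 0: -6 + (v - 2) * 3 = 0
  (v - 2) = 6 / 3 = 2
  v = 2 + (2) = 4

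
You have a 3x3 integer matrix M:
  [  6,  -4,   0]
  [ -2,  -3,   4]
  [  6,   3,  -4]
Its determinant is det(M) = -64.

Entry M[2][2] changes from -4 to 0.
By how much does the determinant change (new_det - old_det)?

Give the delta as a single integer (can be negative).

Answer: -104

Derivation:
Cofactor C_22 = -26
Entry delta = 0 - -4 = 4
Det delta = entry_delta * cofactor = 4 * -26 = -104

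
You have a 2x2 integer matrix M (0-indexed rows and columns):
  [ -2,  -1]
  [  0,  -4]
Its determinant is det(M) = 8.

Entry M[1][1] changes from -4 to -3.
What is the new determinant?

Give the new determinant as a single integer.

Answer: 6

Derivation:
det is linear in row 1: changing M[1][1] by delta changes det by delta * cofactor(1,1).
Cofactor C_11 = (-1)^(1+1) * minor(1,1) = -2
Entry delta = -3 - -4 = 1
Det delta = 1 * -2 = -2
New det = 8 + -2 = 6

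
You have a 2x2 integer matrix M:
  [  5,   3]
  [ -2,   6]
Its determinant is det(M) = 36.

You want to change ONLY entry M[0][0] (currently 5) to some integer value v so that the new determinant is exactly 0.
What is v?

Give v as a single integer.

Answer: -1

Derivation:
det is linear in entry M[0][0]: det = old_det + (v - 5) * C_00
Cofactor C_00 = 6
Want det = 0: 36 + (v - 5) * 6 = 0
  (v - 5) = -36 / 6 = -6
  v = 5 + (-6) = -1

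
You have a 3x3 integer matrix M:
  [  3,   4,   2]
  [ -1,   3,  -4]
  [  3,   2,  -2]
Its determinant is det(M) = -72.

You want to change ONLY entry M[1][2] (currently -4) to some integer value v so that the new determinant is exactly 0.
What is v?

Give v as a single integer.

Answer: 8

Derivation:
det is linear in entry M[1][2]: det = old_det + (v - -4) * C_12
Cofactor C_12 = 6
Want det = 0: -72 + (v - -4) * 6 = 0
  (v - -4) = 72 / 6 = 12
  v = -4 + (12) = 8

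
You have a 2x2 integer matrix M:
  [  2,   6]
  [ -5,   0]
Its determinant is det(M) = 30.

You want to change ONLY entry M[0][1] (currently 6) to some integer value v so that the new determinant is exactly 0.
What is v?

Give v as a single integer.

det is linear in entry M[0][1]: det = old_det + (v - 6) * C_01
Cofactor C_01 = 5
Want det = 0: 30 + (v - 6) * 5 = 0
  (v - 6) = -30 / 5 = -6
  v = 6 + (-6) = 0

Answer: 0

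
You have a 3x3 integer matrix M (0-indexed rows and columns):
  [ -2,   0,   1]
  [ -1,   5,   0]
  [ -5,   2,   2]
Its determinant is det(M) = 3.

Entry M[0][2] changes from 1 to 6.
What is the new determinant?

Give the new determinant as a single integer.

Answer: 118

Derivation:
det is linear in row 0: changing M[0][2] by delta changes det by delta * cofactor(0,2).
Cofactor C_02 = (-1)^(0+2) * minor(0,2) = 23
Entry delta = 6 - 1 = 5
Det delta = 5 * 23 = 115
New det = 3 + 115 = 118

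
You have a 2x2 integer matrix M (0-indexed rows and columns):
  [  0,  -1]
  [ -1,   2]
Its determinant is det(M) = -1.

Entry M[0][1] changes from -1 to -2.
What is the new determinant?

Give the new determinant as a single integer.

det is linear in row 0: changing M[0][1] by delta changes det by delta * cofactor(0,1).
Cofactor C_01 = (-1)^(0+1) * minor(0,1) = 1
Entry delta = -2 - -1 = -1
Det delta = -1 * 1 = -1
New det = -1 + -1 = -2

Answer: -2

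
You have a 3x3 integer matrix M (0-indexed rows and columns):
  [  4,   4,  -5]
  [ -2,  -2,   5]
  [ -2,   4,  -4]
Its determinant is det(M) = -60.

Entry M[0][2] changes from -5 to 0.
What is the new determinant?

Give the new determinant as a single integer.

det is linear in row 0: changing M[0][2] by delta changes det by delta * cofactor(0,2).
Cofactor C_02 = (-1)^(0+2) * minor(0,2) = -12
Entry delta = 0 - -5 = 5
Det delta = 5 * -12 = -60
New det = -60 + -60 = -120

Answer: -120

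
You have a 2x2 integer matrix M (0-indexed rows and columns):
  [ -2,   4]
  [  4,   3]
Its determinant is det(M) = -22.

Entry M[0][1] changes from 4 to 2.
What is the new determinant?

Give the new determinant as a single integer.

det is linear in row 0: changing M[0][1] by delta changes det by delta * cofactor(0,1).
Cofactor C_01 = (-1)^(0+1) * minor(0,1) = -4
Entry delta = 2 - 4 = -2
Det delta = -2 * -4 = 8
New det = -22 + 8 = -14

Answer: -14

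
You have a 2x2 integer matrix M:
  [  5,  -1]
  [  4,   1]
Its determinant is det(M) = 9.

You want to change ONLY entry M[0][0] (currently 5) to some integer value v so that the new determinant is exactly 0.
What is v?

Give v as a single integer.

det is linear in entry M[0][0]: det = old_det + (v - 5) * C_00
Cofactor C_00 = 1
Want det = 0: 9 + (v - 5) * 1 = 0
  (v - 5) = -9 / 1 = -9
  v = 5 + (-9) = -4

Answer: -4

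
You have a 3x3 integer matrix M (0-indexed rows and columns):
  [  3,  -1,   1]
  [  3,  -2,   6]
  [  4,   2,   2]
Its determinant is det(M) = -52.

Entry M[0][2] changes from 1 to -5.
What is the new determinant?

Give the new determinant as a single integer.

det is linear in row 0: changing M[0][2] by delta changes det by delta * cofactor(0,2).
Cofactor C_02 = (-1)^(0+2) * minor(0,2) = 14
Entry delta = -5 - 1 = -6
Det delta = -6 * 14 = -84
New det = -52 + -84 = -136

Answer: -136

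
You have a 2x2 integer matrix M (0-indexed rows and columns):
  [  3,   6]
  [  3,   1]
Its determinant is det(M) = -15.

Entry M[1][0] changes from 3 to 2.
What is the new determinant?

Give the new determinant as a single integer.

det is linear in row 1: changing M[1][0] by delta changes det by delta * cofactor(1,0).
Cofactor C_10 = (-1)^(1+0) * minor(1,0) = -6
Entry delta = 2 - 3 = -1
Det delta = -1 * -6 = 6
New det = -15 + 6 = -9

Answer: -9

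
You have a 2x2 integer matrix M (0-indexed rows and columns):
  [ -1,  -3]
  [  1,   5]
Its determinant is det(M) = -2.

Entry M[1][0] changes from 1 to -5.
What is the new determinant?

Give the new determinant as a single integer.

det is linear in row 1: changing M[1][0] by delta changes det by delta * cofactor(1,0).
Cofactor C_10 = (-1)^(1+0) * minor(1,0) = 3
Entry delta = -5 - 1 = -6
Det delta = -6 * 3 = -18
New det = -2 + -18 = -20

Answer: -20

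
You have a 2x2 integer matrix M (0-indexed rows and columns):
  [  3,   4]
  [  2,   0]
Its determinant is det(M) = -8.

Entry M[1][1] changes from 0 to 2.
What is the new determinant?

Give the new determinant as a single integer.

det is linear in row 1: changing M[1][1] by delta changes det by delta * cofactor(1,1).
Cofactor C_11 = (-1)^(1+1) * minor(1,1) = 3
Entry delta = 2 - 0 = 2
Det delta = 2 * 3 = 6
New det = -8 + 6 = -2

Answer: -2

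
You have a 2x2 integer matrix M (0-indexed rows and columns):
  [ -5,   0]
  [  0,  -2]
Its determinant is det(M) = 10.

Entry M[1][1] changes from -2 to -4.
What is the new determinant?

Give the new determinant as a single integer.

det is linear in row 1: changing M[1][1] by delta changes det by delta * cofactor(1,1).
Cofactor C_11 = (-1)^(1+1) * minor(1,1) = -5
Entry delta = -4 - -2 = -2
Det delta = -2 * -5 = 10
New det = 10 + 10 = 20

Answer: 20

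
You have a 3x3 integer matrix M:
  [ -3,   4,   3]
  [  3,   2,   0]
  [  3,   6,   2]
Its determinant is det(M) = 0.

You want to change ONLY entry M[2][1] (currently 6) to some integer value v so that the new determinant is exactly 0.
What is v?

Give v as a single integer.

det is linear in entry M[2][1]: det = old_det + (v - 6) * C_21
Cofactor C_21 = 9
Want det = 0: 0 + (v - 6) * 9 = 0
  (v - 6) = 0 / 9 = 0
  v = 6 + (0) = 6

Answer: 6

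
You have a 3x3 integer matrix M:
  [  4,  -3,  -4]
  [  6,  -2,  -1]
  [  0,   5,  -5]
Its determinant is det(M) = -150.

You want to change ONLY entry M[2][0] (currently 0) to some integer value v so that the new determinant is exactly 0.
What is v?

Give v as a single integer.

Answer: -30

Derivation:
det is linear in entry M[2][0]: det = old_det + (v - 0) * C_20
Cofactor C_20 = -5
Want det = 0: -150 + (v - 0) * -5 = 0
  (v - 0) = 150 / -5 = -30
  v = 0 + (-30) = -30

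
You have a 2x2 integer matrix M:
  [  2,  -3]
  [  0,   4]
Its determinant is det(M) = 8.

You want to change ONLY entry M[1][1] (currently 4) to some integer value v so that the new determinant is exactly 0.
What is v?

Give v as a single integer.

det is linear in entry M[1][1]: det = old_det + (v - 4) * C_11
Cofactor C_11 = 2
Want det = 0: 8 + (v - 4) * 2 = 0
  (v - 4) = -8 / 2 = -4
  v = 4 + (-4) = 0

Answer: 0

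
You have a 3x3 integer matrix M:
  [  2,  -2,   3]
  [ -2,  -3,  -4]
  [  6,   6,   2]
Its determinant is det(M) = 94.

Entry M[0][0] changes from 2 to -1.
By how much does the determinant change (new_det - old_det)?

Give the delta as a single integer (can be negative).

Cofactor C_00 = 18
Entry delta = -1 - 2 = -3
Det delta = entry_delta * cofactor = -3 * 18 = -54

Answer: -54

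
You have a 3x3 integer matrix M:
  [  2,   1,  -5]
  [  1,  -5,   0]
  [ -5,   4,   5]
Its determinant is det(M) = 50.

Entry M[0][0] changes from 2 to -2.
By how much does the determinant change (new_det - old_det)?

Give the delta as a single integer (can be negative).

Cofactor C_00 = -25
Entry delta = -2 - 2 = -4
Det delta = entry_delta * cofactor = -4 * -25 = 100

Answer: 100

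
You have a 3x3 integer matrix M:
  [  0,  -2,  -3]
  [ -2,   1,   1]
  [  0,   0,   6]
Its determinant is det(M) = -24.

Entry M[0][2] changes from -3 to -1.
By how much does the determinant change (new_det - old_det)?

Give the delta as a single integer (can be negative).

Cofactor C_02 = 0
Entry delta = -1 - -3 = 2
Det delta = entry_delta * cofactor = 2 * 0 = 0

Answer: 0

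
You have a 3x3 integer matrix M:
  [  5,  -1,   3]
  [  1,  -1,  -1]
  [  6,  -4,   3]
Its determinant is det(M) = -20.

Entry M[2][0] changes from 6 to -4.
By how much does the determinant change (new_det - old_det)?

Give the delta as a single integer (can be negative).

Answer: -40

Derivation:
Cofactor C_20 = 4
Entry delta = -4 - 6 = -10
Det delta = entry_delta * cofactor = -10 * 4 = -40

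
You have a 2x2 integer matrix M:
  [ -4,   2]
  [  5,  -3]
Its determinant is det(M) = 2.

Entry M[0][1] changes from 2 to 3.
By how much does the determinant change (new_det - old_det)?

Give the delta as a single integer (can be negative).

Cofactor C_01 = -5
Entry delta = 3 - 2 = 1
Det delta = entry_delta * cofactor = 1 * -5 = -5

Answer: -5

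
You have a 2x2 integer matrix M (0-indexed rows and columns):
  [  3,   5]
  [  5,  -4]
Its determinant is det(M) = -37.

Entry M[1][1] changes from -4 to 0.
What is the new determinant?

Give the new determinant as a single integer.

det is linear in row 1: changing M[1][1] by delta changes det by delta * cofactor(1,1).
Cofactor C_11 = (-1)^(1+1) * minor(1,1) = 3
Entry delta = 0 - -4 = 4
Det delta = 4 * 3 = 12
New det = -37 + 12 = -25

Answer: -25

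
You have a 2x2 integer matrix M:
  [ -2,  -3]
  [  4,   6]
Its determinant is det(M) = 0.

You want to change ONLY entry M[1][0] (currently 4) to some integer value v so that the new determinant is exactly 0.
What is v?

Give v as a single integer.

det is linear in entry M[1][0]: det = old_det + (v - 4) * C_10
Cofactor C_10 = 3
Want det = 0: 0 + (v - 4) * 3 = 0
  (v - 4) = 0 / 3 = 0
  v = 4 + (0) = 4

Answer: 4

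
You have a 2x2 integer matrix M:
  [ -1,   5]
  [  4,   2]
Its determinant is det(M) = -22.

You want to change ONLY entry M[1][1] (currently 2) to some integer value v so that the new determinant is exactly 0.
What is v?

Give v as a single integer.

Answer: -20

Derivation:
det is linear in entry M[1][1]: det = old_det + (v - 2) * C_11
Cofactor C_11 = -1
Want det = 0: -22 + (v - 2) * -1 = 0
  (v - 2) = 22 / -1 = -22
  v = 2 + (-22) = -20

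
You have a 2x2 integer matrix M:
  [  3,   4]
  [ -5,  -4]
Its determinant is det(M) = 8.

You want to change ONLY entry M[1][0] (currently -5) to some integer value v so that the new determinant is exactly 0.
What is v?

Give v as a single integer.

Answer: -3

Derivation:
det is linear in entry M[1][0]: det = old_det + (v - -5) * C_10
Cofactor C_10 = -4
Want det = 0: 8 + (v - -5) * -4 = 0
  (v - -5) = -8 / -4 = 2
  v = -5 + (2) = -3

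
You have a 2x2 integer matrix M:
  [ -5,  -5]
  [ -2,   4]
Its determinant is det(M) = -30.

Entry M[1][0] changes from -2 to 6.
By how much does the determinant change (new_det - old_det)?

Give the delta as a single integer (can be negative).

Cofactor C_10 = 5
Entry delta = 6 - -2 = 8
Det delta = entry_delta * cofactor = 8 * 5 = 40

Answer: 40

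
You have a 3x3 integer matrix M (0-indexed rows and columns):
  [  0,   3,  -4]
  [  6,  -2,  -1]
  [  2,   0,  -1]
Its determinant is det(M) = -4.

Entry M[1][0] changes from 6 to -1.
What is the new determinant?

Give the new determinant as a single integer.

Answer: -25

Derivation:
det is linear in row 1: changing M[1][0] by delta changes det by delta * cofactor(1,0).
Cofactor C_10 = (-1)^(1+0) * minor(1,0) = 3
Entry delta = -1 - 6 = -7
Det delta = -7 * 3 = -21
New det = -4 + -21 = -25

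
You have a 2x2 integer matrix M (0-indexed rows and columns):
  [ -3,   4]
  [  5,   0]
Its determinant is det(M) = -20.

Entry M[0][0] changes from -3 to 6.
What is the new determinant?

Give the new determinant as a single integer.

det is linear in row 0: changing M[0][0] by delta changes det by delta * cofactor(0,0).
Cofactor C_00 = (-1)^(0+0) * minor(0,0) = 0
Entry delta = 6 - -3 = 9
Det delta = 9 * 0 = 0
New det = -20 + 0 = -20

Answer: -20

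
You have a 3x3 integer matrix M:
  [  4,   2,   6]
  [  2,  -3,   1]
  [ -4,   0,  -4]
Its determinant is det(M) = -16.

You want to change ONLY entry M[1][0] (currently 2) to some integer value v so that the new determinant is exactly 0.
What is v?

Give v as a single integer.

det is linear in entry M[1][0]: det = old_det + (v - 2) * C_10
Cofactor C_10 = 8
Want det = 0: -16 + (v - 2) * 8 = 0
  (v - 2) = 16 / 8 = 2
  v = 2 + (2) = 4

Answer: 4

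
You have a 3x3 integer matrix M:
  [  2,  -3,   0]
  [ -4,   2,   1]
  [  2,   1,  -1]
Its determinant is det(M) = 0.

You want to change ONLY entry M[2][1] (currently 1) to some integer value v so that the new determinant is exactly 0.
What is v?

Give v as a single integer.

Answer: 1

Derivation:
det is linear in entry M[2][1]: det = old_det + (v - 1) * C_21
Cofactor C_21 = -2
Want det = 0: 0 + (v - 1) * -2 = 0
  (v - 1) = 0 / -2 = 0
  v = 1 + (0) = 1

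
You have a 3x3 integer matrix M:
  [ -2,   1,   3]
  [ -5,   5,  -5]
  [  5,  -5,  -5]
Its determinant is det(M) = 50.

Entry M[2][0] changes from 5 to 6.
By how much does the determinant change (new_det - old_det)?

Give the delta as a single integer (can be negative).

Cofactor C_20 = -20
Entry delta = 6 - 5 = 1
Det delta = entry_delta * cofactor = 1 * -20 = -20

Answer: -20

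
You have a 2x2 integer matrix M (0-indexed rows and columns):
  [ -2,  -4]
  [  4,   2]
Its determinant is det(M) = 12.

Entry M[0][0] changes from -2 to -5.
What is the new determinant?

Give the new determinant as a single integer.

Answer: 6

Derivation:
det is linear in row 0: changing M[0][0] by delta changes det by delta * cofactor(0,0).
Cofactor C_00 = (-1)^(0+0) * minor(0,0) = 2
Entry delta = -5 - -2 = -3
Det delta = -3 * 2 = -6
New det = 12 + -6 = 6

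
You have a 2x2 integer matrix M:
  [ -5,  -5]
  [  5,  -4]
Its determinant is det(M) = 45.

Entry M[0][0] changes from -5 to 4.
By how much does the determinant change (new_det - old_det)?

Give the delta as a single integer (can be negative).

Answer: -36

Derivation:
Cofactor C_00 = -4
Entry delta = 4 - -5 = 9
Det delta = entry_delta * cofactor = 9 * -4 = -36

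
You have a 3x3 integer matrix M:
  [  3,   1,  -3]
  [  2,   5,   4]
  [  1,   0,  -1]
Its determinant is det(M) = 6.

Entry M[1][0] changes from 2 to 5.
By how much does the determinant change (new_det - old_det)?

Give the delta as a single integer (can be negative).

Answer: 3

Derivation:
Cofactor C_10 = 1
Entry delta = 5 - 2 = 3
Det delta = entry_delta * cofactor = 3 * 1 = 3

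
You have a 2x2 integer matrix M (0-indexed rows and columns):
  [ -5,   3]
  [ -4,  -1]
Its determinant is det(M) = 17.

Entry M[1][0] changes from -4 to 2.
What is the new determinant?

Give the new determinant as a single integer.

det is linear in row 1: changing M[1][0] by delta changes det by delta * cofactor(1,0).
Cofactor C_10 = (-1)^(1+0) * minor(1,0) = -3
Entry delta = 2 - -4 = 6
Det delta = 6 * -3 = -18
New det = 17 + -18 = -1

Answer: -1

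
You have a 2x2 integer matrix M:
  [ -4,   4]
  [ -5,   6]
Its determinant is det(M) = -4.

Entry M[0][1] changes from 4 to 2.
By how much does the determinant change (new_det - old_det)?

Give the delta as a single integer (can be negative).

Cofactor C_01 = 5
Entry delta = 2 - 4 = -2
Det delta = entry_delta * cofactor = -2 * 5 = -10

Answer: -10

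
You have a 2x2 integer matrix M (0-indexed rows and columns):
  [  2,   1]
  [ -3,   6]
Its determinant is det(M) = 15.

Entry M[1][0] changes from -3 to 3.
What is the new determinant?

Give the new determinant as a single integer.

Answer: 9

Derivation:
det is linear in row 1: changing M[1][0] by delta changes det by delta * cofactor(1,0).
Cofactor C_10 = (-1)^(1+0) * minor(1,0) = -1
Entry delta = 3 - -3 = 6
Det delta = 6 * -1 = -6
New det = 15 + -6 = 9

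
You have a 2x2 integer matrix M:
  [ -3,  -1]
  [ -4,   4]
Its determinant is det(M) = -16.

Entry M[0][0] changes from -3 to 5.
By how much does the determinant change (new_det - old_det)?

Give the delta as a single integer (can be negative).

Answer: 32

Derivation:
Cofactor C_00 = 4
Entry delta = 5 - -3 = 8
Det delta = entry_delta * cofactor = 8 * 4 = 32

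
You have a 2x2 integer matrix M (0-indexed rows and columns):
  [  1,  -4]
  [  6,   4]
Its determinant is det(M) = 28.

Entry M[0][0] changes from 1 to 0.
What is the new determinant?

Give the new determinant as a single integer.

Answer: 24

Derivation:
det is linear in row 0: changing M[0][0] by delta changes det by delta * cofactor(0,0).
Cofactor C_00 = (-1)^(0+0) * minor(0,0) = 4
Entry delta = 0 - 1 = -1
Det delta = -1 * 4 = -4
New det = 28 + -4 = 24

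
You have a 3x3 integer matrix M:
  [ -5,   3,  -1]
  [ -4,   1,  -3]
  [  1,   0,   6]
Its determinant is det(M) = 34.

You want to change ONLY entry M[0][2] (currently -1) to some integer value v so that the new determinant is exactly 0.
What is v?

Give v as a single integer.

Answer: 33

Derivation:
det is linear in entry M[0][2]: det = old_det + (v - -1) * C_02
Cofactor C_02 = -1
Want det = 0: 34 + (v - -1) * -1 = 0
  (v - -1) = -34 / -1 = 34
  v = -1 + (34) = 33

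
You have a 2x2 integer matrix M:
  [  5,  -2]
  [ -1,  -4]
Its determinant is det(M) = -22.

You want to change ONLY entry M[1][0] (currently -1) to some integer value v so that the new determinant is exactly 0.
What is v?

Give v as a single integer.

Answer: 10

Derivation:
det is linear in entry M[1][0]: det = old_det + (v - -1) * C_10
Cofactor C_10 = 2
Want det = 0: -22 + (v - -1) * 2 = 0
  (v - -1) = 22 / 2 = 11
  v = -1 + (11) = 10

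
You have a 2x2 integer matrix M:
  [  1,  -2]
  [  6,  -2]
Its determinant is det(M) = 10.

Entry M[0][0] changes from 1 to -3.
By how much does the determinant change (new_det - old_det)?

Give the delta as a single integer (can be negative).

Answer: 8

Derivation:
Cofactor C_00 = -2
Entry delta = -3 - 1 = -4
Det delta = entry_delta * cofactor = -4 * -2 = 8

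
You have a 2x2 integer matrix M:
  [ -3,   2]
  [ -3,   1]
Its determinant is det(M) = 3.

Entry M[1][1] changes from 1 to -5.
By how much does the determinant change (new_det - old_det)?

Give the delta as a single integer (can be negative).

Answer: 18

Derivation:
Cofactor C_11 = -3
Entry delta = -5 - 1 = -6
Det delta = entry_delta * cofactor = -6 * -3 = 18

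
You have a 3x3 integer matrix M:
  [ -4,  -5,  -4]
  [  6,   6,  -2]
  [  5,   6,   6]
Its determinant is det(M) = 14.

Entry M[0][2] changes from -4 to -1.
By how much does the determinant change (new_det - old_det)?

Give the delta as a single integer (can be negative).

Answer: 18

Derivation:
Cofactor C_02 = 6
Entry delta = -1 - -4 = 3
Det delta = entry_delta * cofactor = 3 * 6 = 18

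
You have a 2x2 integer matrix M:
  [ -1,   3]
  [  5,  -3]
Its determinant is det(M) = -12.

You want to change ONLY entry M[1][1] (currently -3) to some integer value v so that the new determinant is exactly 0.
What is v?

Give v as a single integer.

Answer: -15

Derivation:
det is linear in entry M[1][1]: det = old_det + (v - -3) * C_11
Cofactor C_11 = -1
Want det = 0: -12 + (v - -3) * -1 = 0
  (v - -3) = 12 / -1 = -12
  v = -3 + (-12) = -15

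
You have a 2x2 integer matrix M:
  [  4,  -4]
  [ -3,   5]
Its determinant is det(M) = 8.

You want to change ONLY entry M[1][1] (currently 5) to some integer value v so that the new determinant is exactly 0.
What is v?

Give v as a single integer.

Answer: 3

Derivation:
det is linear in entry M[1][1]: det = old_det + (v - 5) * C_11
Cofactor C_11 = 4
Want det = 0: 8 + (v - 5) * 4 = 0
  (v - 5) = -8 / 4 = -2
  v = 5 + (-2) = 3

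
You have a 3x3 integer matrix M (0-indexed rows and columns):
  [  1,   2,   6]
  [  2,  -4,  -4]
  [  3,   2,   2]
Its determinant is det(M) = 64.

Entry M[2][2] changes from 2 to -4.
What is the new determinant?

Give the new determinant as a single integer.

Answer: 112

Derivation:
det is linear in row 2: changing M[2][2] by delta changes det by delta * cofactor(2,2).
Cofactor C_22 = (-1)^(2+2) * minor(2,2) = -8
Entry delta = -4 - 2 = -6
Det delta = -6 * -8 = 48
New det = 64 + 48 = 112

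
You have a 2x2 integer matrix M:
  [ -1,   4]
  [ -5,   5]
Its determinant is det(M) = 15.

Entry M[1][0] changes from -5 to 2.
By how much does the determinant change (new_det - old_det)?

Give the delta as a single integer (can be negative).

Answer: -28

Derivation:
Cofactor C_10 = -4
Entry delta = 2 - -5 = 7
Det delta = entry_delta * cofactor = 7 * -4 = -28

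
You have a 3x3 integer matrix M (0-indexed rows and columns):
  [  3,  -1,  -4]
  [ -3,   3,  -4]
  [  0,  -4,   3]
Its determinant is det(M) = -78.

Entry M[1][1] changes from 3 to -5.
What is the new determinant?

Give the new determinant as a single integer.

det is linear in row 1: changing M[1][1] by delta changes det by delta * cofactor(1,1).
Cofactor C_11 = (-1)^(1+1) * minor(1,1) = 9
Entry delta = -5 - 3 = -8
Det delta = -8 * 9 = -72
New det = -78 + -72 = -150

Answer: -150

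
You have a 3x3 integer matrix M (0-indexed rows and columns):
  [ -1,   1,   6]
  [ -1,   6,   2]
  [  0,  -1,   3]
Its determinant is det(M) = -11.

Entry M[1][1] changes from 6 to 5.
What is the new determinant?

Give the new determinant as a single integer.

Answer: -8

Derivation:
det is linear in row 1: changing M[1][1] by delta changes det by delta * cofactor(1,1).
Cofactor C_11 = (-1)^(1+1) * minor(1,1) = -3
Entry delta = 5 - 6 = -1
Det delta = -1 * -3 = 3
New det = -11 + 3 = -8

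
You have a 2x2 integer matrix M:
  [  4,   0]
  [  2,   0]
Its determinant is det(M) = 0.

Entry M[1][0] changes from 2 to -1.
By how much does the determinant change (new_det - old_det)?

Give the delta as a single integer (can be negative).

Cofactor C_10 = 0
Entry delta = -1 - 2 = -3
Det delta = entry_delta * cofactor = -3 * 0 = 0

Answer: 0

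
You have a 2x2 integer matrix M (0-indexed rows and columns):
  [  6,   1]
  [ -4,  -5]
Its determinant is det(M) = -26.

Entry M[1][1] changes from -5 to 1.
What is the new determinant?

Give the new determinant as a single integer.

det is linear in row 1: changing M[1][1] by delta changes det by delta * cofactor(1,1).
Cofactor C_11 = (-1)^(1+1) * minor(1,1) = 6
Entry delta = 1 - -5 = 6
Det delta = 6 * 6 = 36
New det = -26 + 36 = 10

Answer: 10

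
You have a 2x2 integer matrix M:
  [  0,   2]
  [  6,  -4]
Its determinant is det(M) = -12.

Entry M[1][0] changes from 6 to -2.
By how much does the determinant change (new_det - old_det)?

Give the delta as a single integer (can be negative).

Cofactor C_10 = -2
Entry delta = -2 - 6 = -8
Det delta = entry_delta * cofactor = -8 * -2 = 16

Answer: 16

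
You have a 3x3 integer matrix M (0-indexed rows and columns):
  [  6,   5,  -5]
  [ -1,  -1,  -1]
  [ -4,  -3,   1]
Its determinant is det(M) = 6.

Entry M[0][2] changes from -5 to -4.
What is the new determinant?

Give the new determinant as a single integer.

Answer: 5

Derivation:
det is linear in row 0: changing M[0][2] by delta changes det by delta * cofactor(0,2).
Cofactor C_02 = (-1)^(0+2) * minor(0,2) = -1
Entry delta = -4 - -5 = 1
Det delta = 1 * -1 = -1
New det = 6 + -1 = 5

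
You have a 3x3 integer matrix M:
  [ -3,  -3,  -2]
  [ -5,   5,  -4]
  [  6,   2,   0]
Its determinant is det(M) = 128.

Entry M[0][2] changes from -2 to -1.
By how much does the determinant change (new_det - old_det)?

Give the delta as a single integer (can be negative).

Answer: -40

Derivation:
Cofactor C_02 = -40
Entry delta = -1 - -2 = 1
Det delta = entry_delta * cofactor = 1 * -40 = -40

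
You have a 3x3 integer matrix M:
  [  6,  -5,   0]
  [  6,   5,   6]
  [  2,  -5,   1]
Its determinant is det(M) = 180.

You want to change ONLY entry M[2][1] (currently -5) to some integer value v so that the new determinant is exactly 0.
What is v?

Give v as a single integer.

det is linear in entry M[2][1]: det = old_det + (v - -5) * C_21
Cofactor C_21 = -36
Want det = 0: 180 + (v - -5) * -36 = 0
  (v - -5) = -180 / -36 = 5
  v = -5 + (5) = 0

Answer: 0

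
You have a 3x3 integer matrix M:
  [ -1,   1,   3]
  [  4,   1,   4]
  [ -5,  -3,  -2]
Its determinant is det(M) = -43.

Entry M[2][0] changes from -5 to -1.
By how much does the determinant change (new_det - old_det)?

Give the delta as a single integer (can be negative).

Cofactor C_20 = 1
Entry delta = -1 - -5 = 4
Det delta = entry_delta * cofactor = 4 * 1 = 4

Answer: 4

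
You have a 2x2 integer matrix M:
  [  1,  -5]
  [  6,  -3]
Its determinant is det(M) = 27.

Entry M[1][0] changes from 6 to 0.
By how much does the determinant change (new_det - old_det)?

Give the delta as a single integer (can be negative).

Answer: -30

Derivation:
Cofactor C_10 = 5
Entry delta = 0 - 6 = -6
Det delta = entry_delta * cofactor = -6 * 5 = -30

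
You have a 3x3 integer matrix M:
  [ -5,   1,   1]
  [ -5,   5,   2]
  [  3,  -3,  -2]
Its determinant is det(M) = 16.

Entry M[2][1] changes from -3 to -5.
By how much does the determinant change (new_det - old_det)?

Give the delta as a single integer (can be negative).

Cofactor C_21 = 5
Entry delta = -5 - -3 = -2
Det delta = entry_delta * cofactor = -2 * 5 = -10

Answer: -10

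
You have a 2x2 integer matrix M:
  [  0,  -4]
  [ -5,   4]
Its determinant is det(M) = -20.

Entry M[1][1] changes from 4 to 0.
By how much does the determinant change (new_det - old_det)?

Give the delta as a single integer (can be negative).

Answer: 0

Derivation:
Cofactor C_11 = 0
Entry delta = 0 - 4 = -4
Det delta = entry_delta * cofactor = -4 * 0 = 0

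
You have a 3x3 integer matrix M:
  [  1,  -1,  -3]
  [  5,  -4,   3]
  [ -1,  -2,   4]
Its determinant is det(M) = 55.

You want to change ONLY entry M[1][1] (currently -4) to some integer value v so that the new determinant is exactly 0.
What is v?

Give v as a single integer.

det is linear in entry M[1][1]: det = old_det + (v - -4) * C_11
Cofactor C_11 = 1
Want det = 0: 55 + (v - -4) * 1 = 0
  (v - -4) = -55 / 1 = -55
  v = -4 + (-55) = -59

Answer: -59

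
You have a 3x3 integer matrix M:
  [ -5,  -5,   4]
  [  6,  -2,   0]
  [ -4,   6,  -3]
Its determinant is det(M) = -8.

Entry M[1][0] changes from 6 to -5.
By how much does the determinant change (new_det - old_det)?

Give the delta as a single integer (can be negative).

Answer: -99

Derivation:
Cofactor C_10 = 9
Entry delta = -5 - 6 = -11
Det delta = entry_delta * cofactor = -11 * 9 = -99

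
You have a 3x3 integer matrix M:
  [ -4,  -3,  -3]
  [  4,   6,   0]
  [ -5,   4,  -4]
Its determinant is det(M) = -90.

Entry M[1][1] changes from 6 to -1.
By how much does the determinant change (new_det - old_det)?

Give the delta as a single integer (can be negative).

Cofactor C_11 = 1
Entry delta = -1 - 6 = -7
Det delta = entry_delta * cofactor = -7 * 1 = -7

Answer: -7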